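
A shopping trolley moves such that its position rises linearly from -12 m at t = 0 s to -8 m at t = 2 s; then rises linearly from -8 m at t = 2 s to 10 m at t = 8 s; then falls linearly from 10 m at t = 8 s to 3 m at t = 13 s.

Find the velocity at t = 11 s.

-1.4 m/s

Velocity is the slope of the x-t graph on 8–13 s: (3 − 10)/(13 − 8) = -1.4 m/s.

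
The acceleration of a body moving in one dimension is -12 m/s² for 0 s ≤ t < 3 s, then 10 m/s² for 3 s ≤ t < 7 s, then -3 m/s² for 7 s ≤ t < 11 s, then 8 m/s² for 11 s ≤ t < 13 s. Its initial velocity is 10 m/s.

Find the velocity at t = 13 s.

18 m/s

Δv equals the area under the a-t graph; then v = v₀ + Δv.
0–3 s: -12 × 3 = -36 m/s
3–7 s: 10 × 4 = 40 m/s
7–11 s: -3 × 4 = -12 m/s
11–13 s: 8 × 2 = 16 m/s
Δv = 8 m/s, so v(13) = 10 + (8) = 18 m/s.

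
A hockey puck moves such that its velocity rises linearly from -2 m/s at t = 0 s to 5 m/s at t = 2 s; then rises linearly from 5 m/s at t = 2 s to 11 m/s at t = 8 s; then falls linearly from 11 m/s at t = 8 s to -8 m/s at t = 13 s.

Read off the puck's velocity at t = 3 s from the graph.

On 2–8 s the graph is linear from 5 to 11 m/s: v(3) = 5 + (11 − 5)·(3 − 2)/(8 − 2) = 6 m/s.

6 m/s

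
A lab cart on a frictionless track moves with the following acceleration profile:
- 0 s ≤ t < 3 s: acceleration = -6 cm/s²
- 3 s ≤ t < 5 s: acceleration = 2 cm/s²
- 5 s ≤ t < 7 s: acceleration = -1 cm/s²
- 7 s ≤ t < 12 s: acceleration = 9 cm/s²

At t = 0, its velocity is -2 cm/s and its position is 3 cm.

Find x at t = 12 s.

-77.5 cm

On each constant-a segment, Δv = aΔt and Δx = v₀Δt + ½aΔt²; chain segment to segment.
0–3 s: v starts -2 cm/s; Δx = -2·3 + ½·-6·3² = -33 cm; v ends -20 cm/s.
3–5 s: v starts -20 cm/s; Δx = -20·2 + ½·2·2² = -36 cm; v ends -16 cm/s.
5–7 s: v starts -16 cm/s; Δx = -16·2 + ½·-1·2² = -34 cm; v ends -18 cm/s.
7–12 s: v starts -18 cm/s; Δx = -18·5 + ½·9·5² = 22.5 cm; v ends 27 cm/s.
x(12) = 3 + Σ Δx = -77.5 cm.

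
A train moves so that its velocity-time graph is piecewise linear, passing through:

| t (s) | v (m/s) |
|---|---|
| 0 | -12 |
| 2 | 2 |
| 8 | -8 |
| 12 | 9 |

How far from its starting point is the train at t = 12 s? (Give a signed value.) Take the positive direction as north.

Displacement is the signed area under the v-t curve.
0–2 s: ½(-12 + 2)(2) = -10 m
2–8 s: ½(2 + -8)(6) = -18 m
8–12 s: ½(-8 + 9)(4) = 2 m
Net displacement = -26 m

-26 m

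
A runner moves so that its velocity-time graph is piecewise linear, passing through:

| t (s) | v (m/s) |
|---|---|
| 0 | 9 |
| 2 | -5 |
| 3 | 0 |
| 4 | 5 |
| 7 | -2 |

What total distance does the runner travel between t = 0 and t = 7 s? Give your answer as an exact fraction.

Total distance travelled is ∫|v| dt — sum the magnitudes of each area piece.
0–2 s: v = 0 at t = 9/7 s; triangle areas 81/14 + 25/14 = 53/7 m
2–3 s: |½(-5 + 0)(1)| = 2.5 m
3–4 s: |½(0 + 5)(1)| = 2.5 m
4–7 s: v = 0 at t = 43/7 s; triangle areas 75/14 + 6/7 = 87/14 m
Total distance = 263/14 m

263/14 m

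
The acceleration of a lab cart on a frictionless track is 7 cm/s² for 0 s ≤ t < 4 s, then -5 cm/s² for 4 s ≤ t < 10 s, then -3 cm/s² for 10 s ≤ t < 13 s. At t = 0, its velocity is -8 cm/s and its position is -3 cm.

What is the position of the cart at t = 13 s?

7.5 cm

On each constant-a segment, Δv = aΔt and Δx = v₀Δt + ½aΔt²; chain segment to segment.
0–4 s: v starts -8 cm/s; Δx = -8·4 + ½·7·4² = 24 cm; v ends 20 cm/s.
4–10 s: v starts 20 cm/s; Δx = 20·6 + ½·-5·6² = 30 cm; v ends -10 cm/s.
10–13 s: v starts -10 cm/s; Δx = -10·3 + ½·-3·3² = -43.5 cm; v ends -19 cm/s.
x(13) = -3 + Σ Δx = 7.5 cm.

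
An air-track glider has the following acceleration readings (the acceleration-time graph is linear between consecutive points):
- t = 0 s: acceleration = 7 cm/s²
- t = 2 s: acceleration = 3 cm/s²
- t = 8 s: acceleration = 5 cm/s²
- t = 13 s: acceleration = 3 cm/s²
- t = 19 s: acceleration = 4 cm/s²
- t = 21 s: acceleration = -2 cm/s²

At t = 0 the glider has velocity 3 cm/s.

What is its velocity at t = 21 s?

Δv equals the area under the a-t graph; then v = v₀ + Δv.
0–2 s: ½(7 + 3)(2) = 10 cm/s
2–8 s: ½(3 + 5)(6) = 24 cm/s
8–13 s: ½(5 + 3)(5) = 20 cm/s
13–19 s: ½(3 + 4)(6) = 21 cm/s
19–21 s: ½(4 + -2)(2) = 2 cm/s
Δv = 77 cm/s, so v(21) = 3 + (77) = 80 cm/s.

80 cm/s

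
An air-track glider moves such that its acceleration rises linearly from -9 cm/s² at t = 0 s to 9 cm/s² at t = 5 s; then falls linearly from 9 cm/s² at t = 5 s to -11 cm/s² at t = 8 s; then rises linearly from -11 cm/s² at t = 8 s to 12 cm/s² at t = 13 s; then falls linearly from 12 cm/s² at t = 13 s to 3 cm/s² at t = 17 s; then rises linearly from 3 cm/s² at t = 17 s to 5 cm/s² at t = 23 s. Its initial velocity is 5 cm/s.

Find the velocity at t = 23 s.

58.5 cm/s

Δv equals the area under the a-t graph; then v = v₀ + Δv.
0–5 s: ½(-9 + 9)(5) = 0 cm/s
5–8 s: ½(9 + -11)(3) = -3 cm/s
8–13 s: ½(-11 + 12)(5) = 2.5 cm/s
13–17 s: ½(12 + 3)(4) = 30 cm/s
17–23 s: ½(3 + 5)(6) = 24 cm/s
Δv = 53.5 cm/s, so v(23) = 5 + (53.5) = 58.5 cm/s.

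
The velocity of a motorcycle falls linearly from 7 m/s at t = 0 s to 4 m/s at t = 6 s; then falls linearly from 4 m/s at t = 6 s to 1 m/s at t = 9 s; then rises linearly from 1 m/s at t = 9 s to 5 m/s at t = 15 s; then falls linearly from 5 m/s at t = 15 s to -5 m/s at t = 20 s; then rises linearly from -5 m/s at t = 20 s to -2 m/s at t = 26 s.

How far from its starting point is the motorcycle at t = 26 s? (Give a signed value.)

Displacement is the signed area under the v-t curve.
0–6 s: ½(7 + 4)(6) = 33 m
6–9 s: ½(4 + 1)(3) = 7.5 m
9–15 s: ½(1 + 5)(6) = 18 m
15–20 s: ½(5 + -5)(5) = 0 m
20–26 s: ½(-5 + -2)(6) = -21 m
Net displacement = 37.5 m

37.5 m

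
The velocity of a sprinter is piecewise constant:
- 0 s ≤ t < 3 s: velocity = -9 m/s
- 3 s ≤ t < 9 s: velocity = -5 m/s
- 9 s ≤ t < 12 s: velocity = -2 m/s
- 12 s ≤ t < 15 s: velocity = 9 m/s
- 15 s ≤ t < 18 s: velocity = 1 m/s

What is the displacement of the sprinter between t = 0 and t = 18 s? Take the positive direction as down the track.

-33 m

Displacement is the signed area under the v-t curve.
0–3 s: -9 × 3 = -27 m
3–9 s: -5 × 6 = -30 m
9–12 s: -2 × 3 = -6 m
12–15 s: 9 × 3 = 27 m
15–18 s: 1 × 3 = 3 m
Net displacement = -33 m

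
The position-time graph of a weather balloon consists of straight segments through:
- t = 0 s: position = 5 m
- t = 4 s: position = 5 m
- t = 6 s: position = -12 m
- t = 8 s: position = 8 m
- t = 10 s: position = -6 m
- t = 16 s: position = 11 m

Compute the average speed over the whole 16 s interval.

4.25 m/s

Average speed = (total path length)/(elapsed time); on a piecewise-linear x-t graph the path length is Σ|Δx|.
0–4 s: |Δx| = |5 − 5| = 0 m
4–6 s: |Δx| = |-12 − 5| = 17 m
6–8 s: |Δx| = |8 − -12| = 20 m
8–10 s: |Δx| = |-6 − 8| = 14 m
10–16 s: |Δx| = |11 − -6| = 17 m
Total path = 68 m; average speed = 68/16 = 4.25 m/s.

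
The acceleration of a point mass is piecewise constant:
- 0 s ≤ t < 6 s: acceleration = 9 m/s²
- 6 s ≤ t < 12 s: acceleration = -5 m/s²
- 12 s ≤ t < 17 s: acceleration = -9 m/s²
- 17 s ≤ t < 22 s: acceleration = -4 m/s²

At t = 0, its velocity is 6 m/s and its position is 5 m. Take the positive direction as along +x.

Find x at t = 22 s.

On each constant-a segment, Δv = aΔt and Δx = v₀Δt + ½aΔt²; chain segment to segment.
0–6 s: v starts 6 m/s; Δx = 6·6 + ½·9·6² = 198 m; v ends 60 m/s.
6–12 s: v starts 60 m/s; Δx = 60·6 + ½·-5·6² = 270 m; v ends 30 m/s.
12–17 s: v starts 30 m/s; Δx = 30·5 + ½·-9·5² = 37.5 m; v ends -15 m/s.
17–22 s: v starts -15 m/s; Δx = -15·5 + ½·-4·5² = -125 m; v ends -35 m/s.
x(22) = 5 + Σ Δx = 385.5 m.

385.5 m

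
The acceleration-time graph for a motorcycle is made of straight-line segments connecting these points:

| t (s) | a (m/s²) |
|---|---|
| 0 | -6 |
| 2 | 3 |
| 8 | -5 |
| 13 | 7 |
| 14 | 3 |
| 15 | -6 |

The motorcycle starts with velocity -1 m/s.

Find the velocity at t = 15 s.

-1.5 m/s

Δv equals the area under the a-t graph; then v = v₀ + Δv.
0–2 s: ½(-6 + 3)(2) = -3 m/s
2–8 s: ½(3 + -5)(6) = -6 m/s
8–13 s: ½(-5 + 7)(5) = 5 m/s
13–14 s: ½(7 + 3)(1) = 5 m/s
14–15 s: ½(3 + -6)(1) = -1.5 m/s
Δv = -0.5 m/s, so v(15) = -1 + (-0.5) = -1.5 m/s.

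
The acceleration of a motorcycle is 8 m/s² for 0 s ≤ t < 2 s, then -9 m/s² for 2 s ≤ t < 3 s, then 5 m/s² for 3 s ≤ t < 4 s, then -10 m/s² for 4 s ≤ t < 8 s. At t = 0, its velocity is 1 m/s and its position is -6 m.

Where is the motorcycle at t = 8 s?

7 m

On each constant-a segment, Δv = aΔt and Δx = v₀Δt + ½aΔt²; chain segment to segment.
0–2 s: v starts 1 m/s; Δx = 1·2 + ½·8·2² = 18 m; v ends 17 m/s.
2–3 s: v starts 17 m/s; Δx = 17·1 + ½·-9·1² = 12.5 m; v ends 8 m/s.
3–4 s: v starts 8 m/s; Δx = 8·1 + ½·5·1² = 10.5 m; v ends 13 m/s.
4–8 s: v starts 13 m/s; Δx = 13·4 + ½·-10·4² = -28 m; v ends -27 m/s.
x(8) = -6 + Σ Δx = 7 m.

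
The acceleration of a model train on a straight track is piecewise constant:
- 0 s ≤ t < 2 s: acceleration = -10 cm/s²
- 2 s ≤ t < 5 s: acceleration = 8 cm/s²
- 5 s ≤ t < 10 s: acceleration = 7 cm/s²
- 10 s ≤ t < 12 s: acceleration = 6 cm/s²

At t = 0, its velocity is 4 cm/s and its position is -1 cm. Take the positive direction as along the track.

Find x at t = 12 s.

On each constant-a segment, Δv = aΔt and Δx = v₀Δt + ½aΔt²; chain segment to segment.
0–2 s: v starts 4 cm/s; Δx = 4·2 + ½·-10·2² = -12 cm; v ends -16 cm/s.
2–5 s: v starts -16 cm/s; Δx = -16·3 + ½·8·3² = -12 cm; v ends 8 cm/s.
5–10 s: v starts 8 cm/s; Δx = 8·5 + ½·7·5² = 127.5 cm; v ends 43 cm/s.
10–12 s: v starts 43 cm/s; Δx = 43·2 + ½·6·2² = 98 cm; v ends 55 cm/s.
x(12) = -1 + Σ Δx = 200.5 cm.

200.5 cm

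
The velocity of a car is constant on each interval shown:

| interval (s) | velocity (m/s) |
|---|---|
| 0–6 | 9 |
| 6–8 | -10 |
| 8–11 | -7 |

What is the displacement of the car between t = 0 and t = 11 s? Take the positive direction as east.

Displacement is the signed area under the v-t curve.
0–6 s: 9 × 6 = 54 m
6–8 s: -10 × 2 = -20 m
8–11 s: -7 × 3 = -21 m
Net displacement = 13 m

13 m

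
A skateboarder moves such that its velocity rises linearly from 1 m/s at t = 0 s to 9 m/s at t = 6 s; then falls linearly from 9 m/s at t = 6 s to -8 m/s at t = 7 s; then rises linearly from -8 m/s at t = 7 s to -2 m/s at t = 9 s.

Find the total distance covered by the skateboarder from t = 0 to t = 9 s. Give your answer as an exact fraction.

1505/34 m

Total distance travelled is ∫|v| dt — sum the magnitudes of each area piece.
0–6 s: |½(1 + 9)(6)| = 30 m
6–7 s: v = 0 at t = 111/17 s; triangle areas 81/34 + 32/17 = 145/34 m
7–9 s: |½(-8 + -2)(2)| = 10 m
Total distance = 1505/34 m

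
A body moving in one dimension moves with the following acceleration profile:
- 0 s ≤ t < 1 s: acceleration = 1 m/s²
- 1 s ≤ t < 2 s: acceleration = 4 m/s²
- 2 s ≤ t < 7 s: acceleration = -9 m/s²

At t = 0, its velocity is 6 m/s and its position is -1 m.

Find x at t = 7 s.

-43 m

On each constant-a segment, Δv = aΔt and Δx = v₀Δt + ½aΔt²; chain segment to segment.
0–1 s: v starts 6 m/s; Δx = 6·1 + ½·1·1² = 6.5 m; v ends 7 m/s.
1–2 s: v starts 7 m/s; Δx = 7·1 + ½·4·1² = 9 m; v ends 11 m/s.
2–7 s: v starts 11 m/s; Δx = 11·5 + ½·-9·5² = -57.5 m; v ends -34 m/s.
x(7) = -1 + Σ Δx = -43 m.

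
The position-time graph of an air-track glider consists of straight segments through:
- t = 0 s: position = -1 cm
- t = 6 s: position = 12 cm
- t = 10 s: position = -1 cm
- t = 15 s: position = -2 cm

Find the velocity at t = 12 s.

Velocity is the slope of the x-t graph on 10–15 s: (-2 − -1)/(15 − 10) = -0.2 cm/s.

-0.2 cm/s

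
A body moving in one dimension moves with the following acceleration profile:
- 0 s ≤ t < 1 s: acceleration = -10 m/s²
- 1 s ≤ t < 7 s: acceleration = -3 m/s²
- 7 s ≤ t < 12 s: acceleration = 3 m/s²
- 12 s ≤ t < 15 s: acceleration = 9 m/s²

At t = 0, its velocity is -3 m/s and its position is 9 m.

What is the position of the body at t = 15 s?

-256 m

On each constant-a segment, Δv = aΔt and Δx = v₀Δt + ½aΔt²; chain segment to segment.
0–1 s: v starts -3 m/s; Δx = -3·1 + ½·-10·1² = -8 m; v ends -13 m/s.
1–7 s: v starts -13 m/s; Δx = -13·6 + ½·-3·6² = -132 m; v ends -31 m/s.
7–12 s: v starts -31 m/s; Δx = -31·5 + ½·3·5² = -117.5 m; v ends -16 m/s.
12–15 s: v starts -16 m/s; Δx = -16·3 + ½·9·3² = -7.5 m; v ends 11 m/s.
x(15) = 9 + Σ Δx = -256 m.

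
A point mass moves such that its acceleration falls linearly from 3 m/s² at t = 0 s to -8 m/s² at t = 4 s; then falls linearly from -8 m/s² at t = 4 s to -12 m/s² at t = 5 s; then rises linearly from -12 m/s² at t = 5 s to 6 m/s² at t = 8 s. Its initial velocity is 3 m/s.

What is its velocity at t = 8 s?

Δv equals the area under the a-t graph; then v = v₀ + Δv.
0–4 s: ½(3 + -8)(4) = -10 m/s
4–5 s: ½(-8 + -12)(1) = -10 m/s
5–8 s: ½(-12 + 6)(3) = -9 m/s
Δv = -29 m/s, so v(8) = 3 + (-29) = -26 m/s.

-26 m/s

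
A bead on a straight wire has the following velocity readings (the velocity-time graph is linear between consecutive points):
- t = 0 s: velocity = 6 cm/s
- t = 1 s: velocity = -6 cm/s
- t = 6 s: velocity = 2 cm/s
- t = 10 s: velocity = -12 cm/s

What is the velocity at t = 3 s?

-2.8 cm/s

On 1–6 s the graph is linear from -6 to 2 cm/s: v(3) = -6 + (2 − -6)·(3 − 1)/(6 − 1) = -2.8 cm/s.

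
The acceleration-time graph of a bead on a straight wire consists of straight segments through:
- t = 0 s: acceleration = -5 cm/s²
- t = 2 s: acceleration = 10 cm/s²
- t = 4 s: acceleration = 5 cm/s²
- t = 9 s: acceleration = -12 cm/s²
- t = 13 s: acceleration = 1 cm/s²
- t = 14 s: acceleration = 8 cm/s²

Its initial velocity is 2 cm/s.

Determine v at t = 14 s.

Δv equals the area under the a-t graph; then v = v₀ + Δv.
0–2 s: ½(-5 + 10)(2) = 5 cm/s
2–4 s: ½(10 + 5)(2) = 15 cm/s
4–9 s: ½(5 + -12)(5) = -17.5 cm/s
9–13 s: ½(-12 + 1)(4) = -22 cm/s
13–14 s: ½(1 + 8)(1) = 4.5 cm/s
Δv = -15 cm/s, so v(14) = 2 + (-15) = -13 cm/s.

-13 cm/s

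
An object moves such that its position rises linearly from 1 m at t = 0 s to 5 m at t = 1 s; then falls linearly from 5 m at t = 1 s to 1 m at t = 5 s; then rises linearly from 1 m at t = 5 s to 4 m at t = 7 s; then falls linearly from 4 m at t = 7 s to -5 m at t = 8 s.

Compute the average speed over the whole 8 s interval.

Average speed = (total path length)/(elapsed time); on a piecewise-linear x-t graph the path length is Σ|Δx|.
0–1 s: |Δx| = |5 − 1| = 4 m
1–5 s: |Δx| = |1 − 5| = 4 m
5–7 s: |Δx| = |4 − 1| = 3 m
7–8 s: |Δx| = |-5 − 4| = 9 m
Total path = 20 m; average speed = 20/8 = 2.5 m/s.

2.5 m/s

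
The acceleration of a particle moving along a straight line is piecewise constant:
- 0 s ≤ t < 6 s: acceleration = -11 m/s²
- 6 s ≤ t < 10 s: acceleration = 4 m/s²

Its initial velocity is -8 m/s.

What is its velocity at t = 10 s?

-58 m/s

Δv equals the area under the a-t graph; then v = v₀ + Δv.
0–6 s: -11 × 6 = -66 m/s
6–10 s: 4 × 4 = 16 m/s
Δv = -50 m/s, so v(10) = -8 + (-50) = -58 m/s.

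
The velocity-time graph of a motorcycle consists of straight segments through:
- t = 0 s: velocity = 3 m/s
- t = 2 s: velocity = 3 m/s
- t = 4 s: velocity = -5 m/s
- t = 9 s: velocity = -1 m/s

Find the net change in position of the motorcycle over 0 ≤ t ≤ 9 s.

-11 m

Net displacement equals the area under the velocity-time graph (areas below the axis count negative).
0–2 s: 3 × 2 = 6 m
2–4 s: ½(3 + -5)(2) = -2 m
4–9 s: ½(-5 + -1)(5) = -15 m
Net displacement = -11 m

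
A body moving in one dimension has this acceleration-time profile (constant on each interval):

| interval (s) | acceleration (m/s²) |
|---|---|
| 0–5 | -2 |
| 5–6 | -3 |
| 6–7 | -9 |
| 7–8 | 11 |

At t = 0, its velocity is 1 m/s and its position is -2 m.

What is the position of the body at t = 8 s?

On each constant-a segment, Δv = aΔt and Δx = v₀Δt + ½aΔt²; chain segment to segment.
0–5 s: v starts 1 m/s; Δx = 1·5 + ½·-2·5² = -20 m; v ends -9 m/s.
5–6 s: v starts -9 m/s; Δx = -9·1 + ½·-3·1² = -10.5 m; v ends -12 m/s.
6–7 s: v starts -12 m/s; Δx = -12·1 + ½·-9·1² = -16.5 m; v ends -21 m/s.
7–8 s: v starts -21 m/s; Δx = -21·1 + ½·11·1² = -15.5 m; v ends -10 m/s.
x(8) = -2 + Σ Δx = -64.5 m.

-64.5 m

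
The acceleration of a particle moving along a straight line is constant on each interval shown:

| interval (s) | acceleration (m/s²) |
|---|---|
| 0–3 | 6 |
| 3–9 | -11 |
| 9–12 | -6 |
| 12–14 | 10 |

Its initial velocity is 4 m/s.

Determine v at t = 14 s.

-42 m/s

Δv equals the area under the a-t graph; then v = v₀ + Δv.
0–3 s: 6 × 3 = 18 m/s
3–9 s: -11 × 6 = -66 m/s
9–12 s: -6 × 3 = -18 m/s
12–14 s: 10 × 2 = 20 m/s
Δv = -46 m/s, so v(14) = 4 + (-46) = -42 m/s.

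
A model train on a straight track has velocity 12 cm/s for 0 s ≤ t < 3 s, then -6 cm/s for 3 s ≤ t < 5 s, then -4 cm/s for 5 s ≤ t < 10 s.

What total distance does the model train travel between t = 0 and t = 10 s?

68 cm

Total distance travelled is ∫|v| dt — sum the magnitudes of each area piece.
0–3 s: |12| × 3 = 36 cm
3–5 s: |-6| × 2 = 12 cm
5–10 s: |-4| × 5 = 20 cm
Total distance = 68 cm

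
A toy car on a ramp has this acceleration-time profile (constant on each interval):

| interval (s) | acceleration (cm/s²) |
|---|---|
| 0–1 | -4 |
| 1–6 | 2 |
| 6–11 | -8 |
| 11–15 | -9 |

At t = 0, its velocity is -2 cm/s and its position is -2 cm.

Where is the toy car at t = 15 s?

On each constant-a segment, Δv = aΔt and Δx = v₀Δt + ½aΔt²; chain segment to segment.
0–1 s: v starts -2 cm/s; Δx = -2·1 + ½·-4·1² = -4 cm; v ends -6 cm/s.
1–6 s: v starts -6 cm/s; Δx = -6·5 + ½·2·5² = -5 cm; v ends 4 cm/s.
6–11 s: v starts 4 cm/s; Δx = 4·5 + ½·-8·5² = -80 cm; v ends -36 cm/s.
11–15 s: v starts -36 cm/s; Δx = -36·4 + ½·-9·4² = -216 cm; v ends -72 cm/s.
x(15) = -2 + Σ Δx = -307 cm.

-307 cm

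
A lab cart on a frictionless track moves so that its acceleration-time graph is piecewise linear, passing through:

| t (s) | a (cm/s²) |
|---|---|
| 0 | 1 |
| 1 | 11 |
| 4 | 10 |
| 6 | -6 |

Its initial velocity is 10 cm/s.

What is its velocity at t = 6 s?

Δv equals the area under the a-t graph; then v = v₀ + Δv.
0–1 s: ½(1 + 11)(1) = 6 cm/s
1–4 s: ½(11 + 10)(3) = 31.5 cm/s
4–6 s: ½(10 + -6)(2) = 4 cm/s
Δv = 41.5 cm/s, so v(6) = 10 + (41.5) = 51.5 cm/s.

51.5 cm/s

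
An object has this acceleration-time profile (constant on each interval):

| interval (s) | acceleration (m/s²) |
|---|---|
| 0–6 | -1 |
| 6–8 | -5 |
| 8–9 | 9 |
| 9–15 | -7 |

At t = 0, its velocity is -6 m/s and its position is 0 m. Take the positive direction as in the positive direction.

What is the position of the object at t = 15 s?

-309.5 m

On each constant-a segment, Δv = aΔt and Δx = v₀Δt + ½aΔt²; chain segment to segment.
0–6 s: v starts -6 m/s; Δx = -6·6 + ½·-1·6² = -54 m; v ends -12 m/s.
6–8 s: v starts -12 m/s; Δx = -12·2 + ½·-5·2² = -34 m; v ends -22 m/s.
8–9 s: v starts -22 m/s; Δx = -22·1 + ½·9·1² = -17.5 m; v ends -13 m/s.
9–15 s: v starts -13 m/s; Δx = -13·6 + ½·-7·6² = -204 m; v ends -55 m/s.
x(15) = 0 + Σ Δx = -309.5 m.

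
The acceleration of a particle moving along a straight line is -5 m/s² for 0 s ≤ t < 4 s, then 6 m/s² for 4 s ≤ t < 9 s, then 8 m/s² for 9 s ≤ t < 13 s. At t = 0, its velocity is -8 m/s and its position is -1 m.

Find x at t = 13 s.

On each constant-a segment, Δv = aΔt and Δx = v₀Δt + ½aΔt²; chain segment to segment.
0–4 s: v starts -8 m/s; Δx = -8·4 + ½·-5·4² = -72 m; v ends -28 m/s.
4–9 s: v starts -28 m/s; Δx = -28·5 + ½·6·5² = -65 m; v ends 2 m/s.
9–13 s: v starts 2 m/s; Δx = 2·4 + ½·8·4² = 72 m; v ends 34 m/s.
x(13) = -1 + Σ Δx = -66 m.

-66 m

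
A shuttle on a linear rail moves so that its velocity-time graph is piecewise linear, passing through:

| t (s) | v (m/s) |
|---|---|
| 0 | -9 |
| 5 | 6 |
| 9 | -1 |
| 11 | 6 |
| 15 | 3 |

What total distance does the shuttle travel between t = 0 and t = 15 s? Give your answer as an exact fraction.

747/14 m

Total distance travelled is ∫|v| dt — sum the magnitudes of each area piece.
0–5 s: v = 0 at t = 3 s; triangle areas 13.5 + 6 = 19.5 m
5–9 s: v = 0 at t = 59/7 s; triangle areas 72/7 + 2/7 = 74/7 m
9–11 s: v = 0 at t = 65/7 s; triangle areas 1/7 + 36/7 = 37/7 m
11–15 s: |½(6 + 3)(4)| = 18 m
Total distance = 747/14 m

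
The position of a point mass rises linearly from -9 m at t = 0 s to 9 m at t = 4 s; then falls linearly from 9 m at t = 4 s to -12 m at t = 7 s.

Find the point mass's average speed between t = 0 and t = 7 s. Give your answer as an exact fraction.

39/7 m/s

Average speed = (total path length)/(elapsed time); on a piecewise-linear x-t graph the path length is Σ|Δx|.
0–4 s: |Δx| = |9 − -9| = 18 m
4–7 s: |Δx| = |-12 − 9| = 21 m
Total path = 39 m; average speed = 39/7 = 39/7 m/s.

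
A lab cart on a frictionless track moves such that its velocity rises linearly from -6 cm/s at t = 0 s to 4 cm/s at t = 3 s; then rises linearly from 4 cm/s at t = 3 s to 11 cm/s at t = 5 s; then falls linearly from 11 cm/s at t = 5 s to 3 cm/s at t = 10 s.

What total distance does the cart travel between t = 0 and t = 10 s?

Total distance travelled is ∫|v| dt — sum the magnitudes of each area piece.
0–3 s: v = 0 at t = 1.8 s; triangle areas 5.4 + 2.4 = 7.8 cm
3–5 s: |½(4 + 11)(2)| = 15 cm
5–10 s: |½(11 + 3)(5)| = 35 cm
Total distance = 57.8 cm

57.8 cm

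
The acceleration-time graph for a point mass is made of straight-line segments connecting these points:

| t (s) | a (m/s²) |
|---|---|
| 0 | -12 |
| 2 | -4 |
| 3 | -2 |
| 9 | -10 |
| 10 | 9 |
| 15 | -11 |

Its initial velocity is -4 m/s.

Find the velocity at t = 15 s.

-64.5 m/s

Δv equals the area under the a-t graph; then v = v₀ + Δv.
0–2 s: ½(-12 + -4)(2) = -16 m/s
2–3 s: ½(-4 + -2)(1) = -3 m/s
3–9 s: ½(-2 + -10)(6) = -36 m/s
9–10 s: ½(-10 + 9)(1) = -0.5 m/s
10–15 s: ½(9 + -11)(5) = -5 m/s
Δv = -60.5 m/s, so v(15) = -4 + (-60.5) = -64.5 m/s.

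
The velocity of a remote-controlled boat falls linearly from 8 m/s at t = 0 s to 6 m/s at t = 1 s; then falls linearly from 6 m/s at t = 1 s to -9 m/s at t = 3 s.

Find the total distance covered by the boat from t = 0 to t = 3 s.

14.8 m

Total distance travelled is ∫|v| dt — sum the magnitudes of each area piece.
0–1 s: |½(8 + 6)(1)| = 7 m
1–3 s: v = 0 at t = 1.8 s; triangle areas 2.4 + 5.4 = 7.8 m
Total distance = 14.8 m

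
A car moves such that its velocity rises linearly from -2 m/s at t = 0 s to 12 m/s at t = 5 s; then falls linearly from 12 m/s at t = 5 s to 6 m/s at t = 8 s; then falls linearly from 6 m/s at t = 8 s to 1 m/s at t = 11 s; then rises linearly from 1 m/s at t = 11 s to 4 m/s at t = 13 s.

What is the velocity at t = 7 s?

On 5–8 s the graph is linear from 12 to 6 m/s: v(7) = 12 + (6 − 12)·(7 − 5)/(8 − 5) = 8 m/s.

8 m/s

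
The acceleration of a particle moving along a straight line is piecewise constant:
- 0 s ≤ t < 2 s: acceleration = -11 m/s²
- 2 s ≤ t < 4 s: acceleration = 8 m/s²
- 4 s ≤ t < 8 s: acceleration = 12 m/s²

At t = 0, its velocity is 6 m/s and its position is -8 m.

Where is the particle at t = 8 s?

62 m

On each constant-a segment, Δv = aΔt and Δx = v₀Δt + ½aΔt²; chain segment to segment.
0–2 s: v starts 6 m/s; Δx = 6·2 + ½·-11·2² = -10 m; v ends -16 m/s.
2–4 s: v starts -16 m/s; Δx = -16·2 + ½·8·2² = -16 m; v ends 0 m/s.
4–8 s: v starts 0 m/s; Δx = 0·4 + ½·12·4² = 96 m; v ends 48 m/s.
x(8) = -8 + Σ Δx = 62 m.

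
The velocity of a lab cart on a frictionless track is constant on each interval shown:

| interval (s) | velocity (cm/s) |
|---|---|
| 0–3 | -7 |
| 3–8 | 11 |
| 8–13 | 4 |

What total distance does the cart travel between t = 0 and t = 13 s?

Total distance travelled is ∫|v| dt — sum the magnitudes of each area piece.
0–3 s: |-7| × 3 = 21 cm
3–8 s: |11| × 5 = 55 cm
8–13 s: |4| × 5 = 20 cm
Total distance = 96 cm

96 cm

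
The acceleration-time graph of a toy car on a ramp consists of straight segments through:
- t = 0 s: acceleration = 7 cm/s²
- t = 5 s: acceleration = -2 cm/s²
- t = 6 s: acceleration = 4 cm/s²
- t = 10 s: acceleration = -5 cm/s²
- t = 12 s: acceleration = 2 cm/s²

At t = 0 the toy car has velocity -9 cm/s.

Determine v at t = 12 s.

Δv equals the area under the a-t graph; then v = v₀ + Δv.
0–5 s: ½(7 + -2)(5) = 12.5 cm/s
5–6 s: ½(-2 + 4)(1) = 1 cm/s
6–10 s: ½(4 + -5)(4) = -2 cm/s
10–12 s: ½(-5 + 2)(2) = -3 cm/s
Δv = 8.5 cm/s, so v(12) = -9 + (8.5) = -0.5 cm/s.

-0.5 cm/s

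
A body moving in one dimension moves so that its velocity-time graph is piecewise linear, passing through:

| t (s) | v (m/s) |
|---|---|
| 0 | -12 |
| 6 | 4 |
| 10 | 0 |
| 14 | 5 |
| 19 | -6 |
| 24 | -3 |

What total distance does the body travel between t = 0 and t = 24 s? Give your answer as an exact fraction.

928/11 m

Total distance travelled is ∫|v| dt — sum the magnitudes of each area piece.
0–6 s: v = 0 at t = 4.5 s; triangle areas 27 + 3 = 30 m
6–10 s: |½(4 + 0)(4)| = 8 m
10–14 s: |½(0 + 5)(4)| = 10 m
14–19 s: v = 0 at t = 179/11 s; triangle areas 125/22 + 90/11 = 305/22 m
19–24 s: |½(-6 + -3)(5)| = 22.5 m
Total distance = 928/11 m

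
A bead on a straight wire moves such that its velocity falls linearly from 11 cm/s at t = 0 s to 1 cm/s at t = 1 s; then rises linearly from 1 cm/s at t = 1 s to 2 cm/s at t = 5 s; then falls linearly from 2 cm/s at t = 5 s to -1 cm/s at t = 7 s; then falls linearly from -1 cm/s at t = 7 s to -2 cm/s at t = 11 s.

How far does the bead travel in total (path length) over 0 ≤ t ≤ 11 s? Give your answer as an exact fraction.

Total distance travelled is ∫|v| dt — sum the magnitudes of each area piece.
0–1 s: |½(11 + 1)(1)| = 6 cm
1–5 s: |½(1 + 2)(4)| = 6 cm
5–7 s: v = 0 at t = 19/3 s; triangle areas 4/3 + 1/3 = 5/3 cm
7–11 s: |½(-1 + -2)(4)| = 6 cm
Total distance = 59/3 cm

59/3 cm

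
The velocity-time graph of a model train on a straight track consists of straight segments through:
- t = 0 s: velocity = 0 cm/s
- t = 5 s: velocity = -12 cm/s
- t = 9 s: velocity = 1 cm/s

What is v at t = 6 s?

-8.75 cm/s

On 5–9 s the graph is linear from -12 to 1 cm/s: v(6) = -12 + (1 − -12)·(6 − 5)/(9 − 5) = -8.75 cm/s.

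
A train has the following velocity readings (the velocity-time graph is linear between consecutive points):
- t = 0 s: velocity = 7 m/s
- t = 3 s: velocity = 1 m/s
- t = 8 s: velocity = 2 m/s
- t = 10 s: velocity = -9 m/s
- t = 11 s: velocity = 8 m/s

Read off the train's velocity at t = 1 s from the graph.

On 0–3 s the graph is linear from 7 to 1 m/s: v(1) = 7 + (1 − 7)·(1 − 0)/(3 − 0) = 5 m/s.

5 m/s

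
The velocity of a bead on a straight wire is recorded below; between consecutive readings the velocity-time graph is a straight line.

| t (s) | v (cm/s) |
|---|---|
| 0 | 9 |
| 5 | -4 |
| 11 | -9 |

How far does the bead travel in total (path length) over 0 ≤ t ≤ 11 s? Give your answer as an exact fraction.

1499/26 cm

Total distance travelled is ∫|v| dt — sum the magnitudes of each area piece.
0–5 s: v = 0 at t = 45/13 s; triangle areas 405/26 + 40/13 = 485/26 cm
5–11 s: |½(-4 + -9)(6)| = 39 cm
Total distance = 1499/26 cm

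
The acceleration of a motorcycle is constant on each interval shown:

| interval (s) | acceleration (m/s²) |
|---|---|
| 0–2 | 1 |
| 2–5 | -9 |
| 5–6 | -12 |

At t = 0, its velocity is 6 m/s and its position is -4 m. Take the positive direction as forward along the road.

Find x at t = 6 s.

-31.5 m

On each constant-a segment, Δv = aΔt and Δx = v₀Δt + ½aΔt²; chain segment to segment.
0–2 s: v starts 6 m/s; Δx = 6·2 + ½·1·2² = 14 m; v ends 8 m/s.
2–5 s: v starts 8 m/s; Δx = 8·3 + ½·-9·3² = -16.5 m; v ends -19 m/s.
5–6 s: v starts -19 m/s; Δx = -19·1 + ½·-12·1² = -25 m; v ends -31 m/s.
x(6) = -4 + Σ Δx = -31.5 m.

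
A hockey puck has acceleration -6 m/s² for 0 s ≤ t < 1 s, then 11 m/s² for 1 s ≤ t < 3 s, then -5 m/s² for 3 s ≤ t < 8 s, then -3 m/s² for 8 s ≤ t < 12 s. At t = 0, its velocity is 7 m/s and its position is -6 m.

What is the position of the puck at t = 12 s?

42.5 m

On each constant-a segment, Δv = aΔt and Δx = v₀Δt + ½aΔt²; chain segment to segment.
0–1 s: v starts 7 m/s; Δx = 7·1 + ½·-6·1² = 4 m; v ends 1 m/s.
1–3 s: v starts 1 m/s; Δx = 1·2 + ½·11·2² = 24 m; v ends 23 m/s.
3–8 s: v starts 23 m/s; Δx = 23·5 + ½·-5·5² = 52.5 m; v ends -2 m/s.
8–12 s: v starts -2 m/s; Δx = -2·4 + ½·-3·4² = -32 m; v ends -14 m/s.
x(12) = -6 + Σ Δx = 42.5 m.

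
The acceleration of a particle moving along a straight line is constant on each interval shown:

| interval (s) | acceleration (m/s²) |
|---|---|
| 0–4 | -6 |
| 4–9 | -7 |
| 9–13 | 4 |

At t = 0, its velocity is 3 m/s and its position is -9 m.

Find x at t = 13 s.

On each constant-a segment, Δv = aΔt and Δx = v₀Δt + ½aΔt²; chain segment to segment.
0–4 s: v starts 3 m/s; Δx = 3·4 + ½·-6·4² = -36 m; v ends -21 m/s.
4–9 s: v starts -21 m/s; Δx = -21·5 + ½·-7·5² = -192.5 m; v ends -56 m/s.
9–13 s: v starts -56 m/s; Δx = -56·4 + ½·4·4² = -192 m; v ends -40 m/s.
x(13) = -9 + Σ Δx = -429.5 m.

-429.5 m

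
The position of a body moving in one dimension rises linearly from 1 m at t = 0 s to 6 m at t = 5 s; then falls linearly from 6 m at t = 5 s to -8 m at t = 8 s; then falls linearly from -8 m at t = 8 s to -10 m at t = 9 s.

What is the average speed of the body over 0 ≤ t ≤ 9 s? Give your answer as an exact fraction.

Average speed = (total path length)/(elapsed time); on a piecewise-linear x-t graph the path length is Σ|Δx|.
0–5 s: |Δx| = |6 − 1| = 5 m
5–8 s: |Δx| = |-8 − 6| = 14 m
8–9 s: |Δx| = |-10 − -8| = 2 m
Total path = 21 m; average speed = 21/9 = 7/3 m/s.

7/3 m/s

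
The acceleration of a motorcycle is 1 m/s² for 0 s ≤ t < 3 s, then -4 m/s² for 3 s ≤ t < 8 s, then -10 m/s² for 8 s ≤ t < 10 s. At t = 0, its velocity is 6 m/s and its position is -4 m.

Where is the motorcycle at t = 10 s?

-28.5 m

On each constant-a segment, Δv = aΔt and Δx = v₀Δt + ½aΔt²; chain segment to segment.
0–3 s: v starts 6 m/s; Δx = 6·3 + ½·1·3² = 22.5 m; v ends 9 m/s.
3–8 s: v starts 9 m/s; Δx = 9·5 + ½·-4·5² = -5 m; v ends -11 m/s.
8–10 s: v starts -11 m/s; Δx = -11·2 + ½·-10·2² = -42 m; v ends -31 m/s.
x(10) = -4 + Σ Δx = -28.5 m.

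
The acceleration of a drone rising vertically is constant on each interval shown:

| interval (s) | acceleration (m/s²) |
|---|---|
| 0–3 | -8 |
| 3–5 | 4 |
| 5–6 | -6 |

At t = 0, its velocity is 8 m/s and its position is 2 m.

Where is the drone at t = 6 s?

-45 m

On each constant-a segment, Δv = aΔt and Δx = v₀Δt + ½aΔt²; chain segment to segment.
0–3 s: v starts 8 m/s; Δx = 8·3 + ½·-8·3² = -12 m; v ends -16 m/s.
3–5 s: v starts -16 m/s; Δx = -16·2 + ½·4·2² = -24 m; v ends -8 m/s.
5–6 s: v starts -8 m/s; Δx = -8·1 + ½·-6·1² = -11 m; v ends -14 m/s.
x(6) = 2 + Σ Δx = -45 m.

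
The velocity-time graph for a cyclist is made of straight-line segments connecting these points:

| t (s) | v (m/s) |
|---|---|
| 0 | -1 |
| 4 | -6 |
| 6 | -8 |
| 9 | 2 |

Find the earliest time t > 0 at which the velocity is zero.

v changes sign on 6–9 s (from -8 to 2); the graph is linear there, so v = 0 at t = 6 + (8)·(9 − 6)/(2 − -8) = 8.4 s.

t = 8.4 s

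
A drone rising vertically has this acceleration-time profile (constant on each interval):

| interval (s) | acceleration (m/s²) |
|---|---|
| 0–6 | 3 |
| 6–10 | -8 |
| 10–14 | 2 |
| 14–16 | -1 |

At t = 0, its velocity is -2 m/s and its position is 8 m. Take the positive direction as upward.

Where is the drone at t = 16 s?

-16 m

On each constant-a segment, Δv = aΔt and Δx = v₀Δt + ½aΔt²; chain segment to segment.
0–6 s: v starts -2 m/s; Δx = -2·6 + ½·3·6² = 42 m; v ends 16 m/s.
6–10 s: v starts 16 m/s; Δx = 16·4 + ½·-8·4² = 0 m; v ends -16 m/s.
10–14 s: v starts -16 m/s; Δx = -16·4 + ½·2·4² = -48 m; v ends -8 m/s.
14–16 s: v starts -8 m/s; Δx = -8·2 + ½·-1·2² = -18 m; v ends -10 m/s.
x(16) = 8 + Σ Δx = -16 m.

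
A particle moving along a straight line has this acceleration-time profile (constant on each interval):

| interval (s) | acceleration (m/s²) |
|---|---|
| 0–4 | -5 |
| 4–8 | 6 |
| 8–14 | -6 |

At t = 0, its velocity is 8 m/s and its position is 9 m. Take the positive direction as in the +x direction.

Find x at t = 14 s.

-35 m

On each constant-a segment, Δv = aΔt and Δx = v₀Δt + ½aΔt²; chain segment to segment.
0–4 s: v starts 8 m/s; Δx = 8·4 + ½·-5·4² = -8 m; v ends -12 m/s.
4–8 s: v starts -12 m/s; Δx = -12·4 + ½·6·4² = 0 m; v ends 12 m/s.
8–14 s: v starts 12 m/s; Δx = 12·6 + ½·-6·6² = -36 m; v ends -24 m/s.
x(14) = 9 + Σ Δx = -35 m.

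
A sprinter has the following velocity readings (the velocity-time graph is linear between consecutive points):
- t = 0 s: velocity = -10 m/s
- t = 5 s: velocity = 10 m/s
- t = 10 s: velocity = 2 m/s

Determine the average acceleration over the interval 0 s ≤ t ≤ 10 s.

1.2 m/s²

Average acceleration = Δv/Δt = (2 − -10)/(10 − 0) = 1.2 m/s².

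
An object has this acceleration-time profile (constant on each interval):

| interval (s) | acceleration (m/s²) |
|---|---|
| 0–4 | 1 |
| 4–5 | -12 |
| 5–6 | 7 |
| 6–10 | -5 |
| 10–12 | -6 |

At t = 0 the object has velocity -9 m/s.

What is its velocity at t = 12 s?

Δv equals the area under the a-t graph; then v = v₀ + Δv.
0–4 s: 1 × 4 = 4 m/s
4–5 s: -12 × 1 = -12 m/s
5–6 s: 7 × 1 = 7 m/s
6–10 s: -5 × 4 = -20 m/s
10–12 s: -6 × 2 = -12 m/s
Δv = -33 m/s, so v(12) = -9 + (-33) = -42 m/s.

-42 m/s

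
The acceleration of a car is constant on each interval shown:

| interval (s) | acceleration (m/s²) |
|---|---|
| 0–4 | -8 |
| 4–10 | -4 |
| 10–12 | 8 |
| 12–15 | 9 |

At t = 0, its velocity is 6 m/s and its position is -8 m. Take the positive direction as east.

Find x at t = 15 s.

-421.5 m

On each constant-a segment, Δv = aΔt and Δx = v₀Δt + ½aΔt²; chain segment to segment.
0–4 s: v starts 6 m/s; Δx = 6·4 + ½·-8·4² = -40 m; v ends -26 m/s.
4–10 s: v starts -26 m/s; Δx = -26·6 + ½·-4·6² = -228 m; v ends -50 m/s.
10–12 s: v starts -50 m/s; Δx = -50·2 + ½·8·2² = -84 m; v ends -34 m/s.
12–15 s: v starts -34 m/s; Δx = -34·3 + ½·9·3² = -61.5 m; v ends -7 m/s.
x(15) = -8 + Σ Δx = -421.5 m.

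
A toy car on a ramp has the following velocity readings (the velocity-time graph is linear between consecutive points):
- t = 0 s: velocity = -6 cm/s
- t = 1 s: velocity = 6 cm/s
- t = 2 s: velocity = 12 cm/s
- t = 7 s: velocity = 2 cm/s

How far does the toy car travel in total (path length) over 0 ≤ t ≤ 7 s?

Total distance travelled is ∫|v| dt — sum the magnitudes of each area piece.
0–1 s: v = 0 at t = 0.5 s; triangle areas 1.5 + 1.5 = 3 cm
1–2 s: |½(6 + 12)(1)| = 9 cm
2–7 s: |½(12 + 2)(5)| = 35 cm
Total distance = 47 cm

47 cm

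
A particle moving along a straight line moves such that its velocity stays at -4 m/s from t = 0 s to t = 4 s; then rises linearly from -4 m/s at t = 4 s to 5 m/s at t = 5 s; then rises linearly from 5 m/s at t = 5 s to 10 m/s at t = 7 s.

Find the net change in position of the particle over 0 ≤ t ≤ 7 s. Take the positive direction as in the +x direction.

Net displacement equals the area under the velocity-time graph (areas below the axis count negative).
0–4 s: -4 × 4 = -16 m
4–5 s: ½(-4 + 5)(1) = 0.5 m
5–7 s: ½(5 + 10)(2) = 15 m
Net displacement = -0.5 m

-0.5 m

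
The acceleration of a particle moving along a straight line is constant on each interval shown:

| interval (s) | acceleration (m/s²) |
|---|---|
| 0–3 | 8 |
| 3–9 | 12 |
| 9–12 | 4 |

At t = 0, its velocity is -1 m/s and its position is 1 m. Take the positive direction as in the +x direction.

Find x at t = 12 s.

On each constant-a segment, Δv = aΔt and Δx = v₀Δt + ½aΔt²; chain segment to segment.
0–3 s: v starts -1 m/s; Δx = -1·3 + ½·8·3² = 33 m; v ends 23 m/s.
3–9 s: v starts 23 m/s; Δx = 23·6 + ½·12·6² = 354 m; v ends 95 m/s.
9–12 s: v starts 95 m/s; Δx = 95·3 + ½·4·3² = 303 m; v ends 107 m/s.
x(12) = 1 + Σ Δx = 691 m.

691 m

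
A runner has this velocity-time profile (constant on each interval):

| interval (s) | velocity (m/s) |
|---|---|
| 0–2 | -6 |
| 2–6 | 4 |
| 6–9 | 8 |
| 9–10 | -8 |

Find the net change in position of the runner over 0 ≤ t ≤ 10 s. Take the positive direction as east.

20 m

Net displacement equals the area under the velocity-time graph (areas below the axis count negative).
0–2 s: -6 × 2 = -12 m
2–6 s: 4 × 4 = 16 m
6–9 s: 8 × 3 = 24 m
9–10 s: -8 × 1 = -8 m
Net displacement = 20 m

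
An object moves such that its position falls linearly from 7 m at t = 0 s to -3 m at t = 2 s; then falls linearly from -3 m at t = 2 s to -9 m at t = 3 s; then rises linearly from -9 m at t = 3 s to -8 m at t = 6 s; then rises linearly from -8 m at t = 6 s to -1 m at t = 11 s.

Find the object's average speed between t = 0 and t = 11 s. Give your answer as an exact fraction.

24/11 m/s

Average speed = (total path length)/(elapsed time); on a piecewise-linear x-t graph the path length is Σ|Δx|.
0–2 s: |Δx| = |-3 − 7| = 10 m
2–3 s: |Δx| = |-9 − -3| = 6 m
3–6 s: |Δx| = |-8 − -9| = 1 m
6–11 s: |Δx| = |-1 − -8| = 7 m
Total path = 24 m; average speed = 24/11 = 24/11 m/s.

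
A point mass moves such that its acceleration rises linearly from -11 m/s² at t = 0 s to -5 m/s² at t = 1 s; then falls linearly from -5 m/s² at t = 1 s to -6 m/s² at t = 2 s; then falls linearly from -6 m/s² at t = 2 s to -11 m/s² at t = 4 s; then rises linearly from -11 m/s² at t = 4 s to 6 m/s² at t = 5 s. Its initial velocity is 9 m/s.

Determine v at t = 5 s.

Δv equals the area under the a-t graph; then v = v₀ + Δv.
0–1 s: ½(-11 + -5)(1) = -8 m/s
1–2 s: ½(-5 + -6)(1) = -5.5 m/s
2–4 s: ½(-6 + -11)(2) = -17 m/s
4–5 s: ½(-11 + 6)(1) = -2.5 m/s
Δv = -33 m/s, so v(5) = 9 + (-33) = -24 m/s.

-24 m/s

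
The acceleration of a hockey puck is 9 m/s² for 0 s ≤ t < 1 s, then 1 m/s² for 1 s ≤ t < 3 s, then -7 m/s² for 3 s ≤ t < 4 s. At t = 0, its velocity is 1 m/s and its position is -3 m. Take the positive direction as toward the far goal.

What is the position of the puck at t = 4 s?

On each constant-a segment, Δv = aΔt and Δx = v₀Δt + ½aΔt²; chain segment to segment.
0–1 s: v starts 1 m/s; Δx = 1·1 + ½·9·1² = 5.5 m; v ends 10 m/s.
1–3 s: v starts 10 m/s; Δx = 10·2 + ½·1·2² = 22 m; v ends 12 m/s.
3–4 s: v starts 12 m/s; Δx = 12·1 + ½·-7·1² = 8.5 m; v ends 5 m/s.
x(4) = -3 + Σ Δx = 33 m.

33 m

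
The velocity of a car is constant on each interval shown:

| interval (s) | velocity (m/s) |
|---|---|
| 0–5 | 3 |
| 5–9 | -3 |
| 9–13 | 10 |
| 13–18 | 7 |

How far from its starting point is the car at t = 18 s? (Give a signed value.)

Net displacement equals the area under the velocity-time graph (areas below the axis count negative).
0–5 s: 3 × 5 = 15 m
5–9 s: -3 × 4 = -12 m
9–13 s: 10 × 4 = 40 m
13–18 s: 7 × 5 = 35 m
Net displacement = 78 m

78 m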